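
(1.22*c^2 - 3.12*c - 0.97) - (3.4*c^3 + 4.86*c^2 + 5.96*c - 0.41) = -3.4*c^3 - 3.64*c^2 - 9.08*c - 0.56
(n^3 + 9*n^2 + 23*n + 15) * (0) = 0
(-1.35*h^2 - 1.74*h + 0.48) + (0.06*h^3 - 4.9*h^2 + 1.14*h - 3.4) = 0.06*h^3 - 6.25*h^2 - 0.6*h - 2.92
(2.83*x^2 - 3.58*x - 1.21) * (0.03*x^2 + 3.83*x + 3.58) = 0.0849*x^4 + 10.7315*x^3 - 3.6163*x^2 - 17.4507*x - 4.3318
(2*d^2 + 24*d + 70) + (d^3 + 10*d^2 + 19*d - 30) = d^3 + 12*d^2 + 43*d + 40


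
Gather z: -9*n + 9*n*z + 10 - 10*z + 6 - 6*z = -9*n + z*(9*n - 16) + 16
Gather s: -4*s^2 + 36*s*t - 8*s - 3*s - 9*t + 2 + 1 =-4*s^2 + s*(36*t - 11) - 9*t + 3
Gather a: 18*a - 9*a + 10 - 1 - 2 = 9*a + 7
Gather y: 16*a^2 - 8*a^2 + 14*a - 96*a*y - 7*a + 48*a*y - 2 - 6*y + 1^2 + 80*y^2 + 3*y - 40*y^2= 8*a^2 + 7*a + 40*y^2 + y*(-48*a - 3) - 1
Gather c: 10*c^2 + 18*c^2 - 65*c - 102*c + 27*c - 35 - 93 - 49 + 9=28*c^2 - 140*c - 168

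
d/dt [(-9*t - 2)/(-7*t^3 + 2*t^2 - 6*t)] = 2*(-63*t^3 - 12*t^2 + 4*t - 6)/(t^2*(49*t^4 - 28*t^3 + 88*t^2 - 24*t + 36))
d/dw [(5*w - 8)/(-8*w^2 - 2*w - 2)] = (20*w^2 - 64*w - 13)/(2*(16*w^4 + 8*w^3 + 9*w^2 + 2*w + 1))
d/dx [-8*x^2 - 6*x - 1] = -16*x - 6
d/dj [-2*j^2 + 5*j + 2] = 5 - 4*j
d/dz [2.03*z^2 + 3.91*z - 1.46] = 4.06*z + 3.91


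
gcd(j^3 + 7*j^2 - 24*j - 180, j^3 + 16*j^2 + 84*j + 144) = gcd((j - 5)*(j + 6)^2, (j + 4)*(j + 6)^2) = j^2 + 12*j + 36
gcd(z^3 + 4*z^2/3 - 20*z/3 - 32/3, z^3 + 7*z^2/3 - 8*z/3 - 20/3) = z^2 + 4*z + 4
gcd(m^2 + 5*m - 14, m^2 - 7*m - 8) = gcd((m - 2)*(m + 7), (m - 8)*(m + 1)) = 1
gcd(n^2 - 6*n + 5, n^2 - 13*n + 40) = n - 5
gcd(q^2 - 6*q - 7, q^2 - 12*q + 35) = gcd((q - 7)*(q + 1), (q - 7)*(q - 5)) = q - 7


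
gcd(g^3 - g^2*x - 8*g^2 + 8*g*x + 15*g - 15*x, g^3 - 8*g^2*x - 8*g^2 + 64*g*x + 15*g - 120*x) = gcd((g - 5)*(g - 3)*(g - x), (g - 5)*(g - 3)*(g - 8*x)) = g^2 - 8*g + 15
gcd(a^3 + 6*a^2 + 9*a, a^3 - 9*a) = a^2 + 3*a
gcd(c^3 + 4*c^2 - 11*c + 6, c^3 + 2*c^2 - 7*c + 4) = c^2 - 2*c + 1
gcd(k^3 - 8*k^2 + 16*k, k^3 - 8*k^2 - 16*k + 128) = k - 4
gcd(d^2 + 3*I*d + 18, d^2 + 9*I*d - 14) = 1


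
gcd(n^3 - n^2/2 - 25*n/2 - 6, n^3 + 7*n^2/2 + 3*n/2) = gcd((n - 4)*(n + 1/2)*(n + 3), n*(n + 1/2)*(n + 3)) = n^2 + 7*n/2 + 3/2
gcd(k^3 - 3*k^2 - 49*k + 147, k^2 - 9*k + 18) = k - 3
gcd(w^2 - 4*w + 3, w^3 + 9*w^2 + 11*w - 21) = w - 1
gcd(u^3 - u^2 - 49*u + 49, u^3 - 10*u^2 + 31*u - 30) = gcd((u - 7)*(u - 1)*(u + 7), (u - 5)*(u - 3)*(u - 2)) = 1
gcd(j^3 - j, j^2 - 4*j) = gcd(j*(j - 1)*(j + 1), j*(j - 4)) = j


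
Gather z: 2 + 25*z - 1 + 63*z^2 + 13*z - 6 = 63*z^2 + 38*z - 5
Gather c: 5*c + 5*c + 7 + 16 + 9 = 10*c + 32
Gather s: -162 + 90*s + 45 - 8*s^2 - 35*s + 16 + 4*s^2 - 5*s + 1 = -4*s^2 + 50*s - 100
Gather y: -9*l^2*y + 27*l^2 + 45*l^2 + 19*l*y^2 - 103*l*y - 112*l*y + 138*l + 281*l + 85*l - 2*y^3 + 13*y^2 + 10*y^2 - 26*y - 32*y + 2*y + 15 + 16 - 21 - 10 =72*l^2 + 504*l - 2*y^3 + y^2*(19*l + 23) + y*(-9*l^2 - 215*l - 56)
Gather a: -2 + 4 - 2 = 0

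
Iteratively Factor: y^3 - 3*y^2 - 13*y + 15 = (y + 3)*(y^2 - 6*y + 5) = (y - 5)*(y + 3)*(y - 1)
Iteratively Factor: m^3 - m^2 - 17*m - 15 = (m + 1)*(m^2 - 2*m - 15) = (m + 1)*(m + 3)*(m - 5)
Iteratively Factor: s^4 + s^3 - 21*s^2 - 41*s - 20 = (s + 4)*(s^3 - 3*s^2 - 9*s - 5) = (s - 5)*(s + 4)*(s^2 + 2*s + 1) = (s - 5)*(s + 1)*(s + 4)*(s + 1)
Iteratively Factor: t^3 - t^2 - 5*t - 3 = (t - 3)*(t^2 + 2*t + 1) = (t - 3)*(t + 1)*(t + 1)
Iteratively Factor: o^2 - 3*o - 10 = (o + 2)*(o - 5)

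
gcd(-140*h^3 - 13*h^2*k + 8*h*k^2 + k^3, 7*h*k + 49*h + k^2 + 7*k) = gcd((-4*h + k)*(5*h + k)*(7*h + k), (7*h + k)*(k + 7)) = 7*h + k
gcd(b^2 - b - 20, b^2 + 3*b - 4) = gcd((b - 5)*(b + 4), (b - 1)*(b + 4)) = b + 4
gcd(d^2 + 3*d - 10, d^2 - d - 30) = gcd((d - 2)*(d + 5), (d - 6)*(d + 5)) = d + 5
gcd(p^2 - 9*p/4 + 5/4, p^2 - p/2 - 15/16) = p - 5/4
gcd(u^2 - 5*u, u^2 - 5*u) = u^2 - 5*u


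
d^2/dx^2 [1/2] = 0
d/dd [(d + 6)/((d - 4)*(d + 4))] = (-d^2 - 12*d - 16)/(d^4 - 32*d^2 + 256)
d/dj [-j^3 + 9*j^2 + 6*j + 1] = -3*j^2 + 18*j + 6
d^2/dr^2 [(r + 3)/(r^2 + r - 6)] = 2/(r^3 - 6*r^2 + 12*r - 8)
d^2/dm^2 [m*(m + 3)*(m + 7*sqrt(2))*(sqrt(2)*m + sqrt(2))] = 12*sqrt(2)*m^2 + 24*sqrt(2)*m + 84*m + 6*sqrt(2) + 112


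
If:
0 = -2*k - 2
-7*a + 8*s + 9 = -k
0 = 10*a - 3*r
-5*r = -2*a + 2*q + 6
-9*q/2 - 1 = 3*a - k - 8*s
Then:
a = -7/74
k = -1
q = -256/111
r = -35/111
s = -641/592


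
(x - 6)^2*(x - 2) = x^3 - 14*x^2 + 60*x - 72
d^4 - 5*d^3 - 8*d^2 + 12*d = d*(d - 6)*(d - 1)*(d + 2)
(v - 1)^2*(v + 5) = v^3 + 3*v^2 - 9*v + 5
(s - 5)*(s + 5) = s^2 - 25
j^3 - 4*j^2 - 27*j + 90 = (j - 6)*(j - 3)*(j + 5)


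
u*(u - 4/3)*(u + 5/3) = u^3 + u^2/3 - 20*u/9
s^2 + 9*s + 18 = (s + 3)*(s + 6)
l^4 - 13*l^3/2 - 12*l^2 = l^2*(l - 8)*(l + 3/2)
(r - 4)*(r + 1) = r^2 - 3*r - 4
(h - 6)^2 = h^2 - 12*h + 36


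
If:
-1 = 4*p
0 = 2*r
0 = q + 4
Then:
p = -1/4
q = -4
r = 0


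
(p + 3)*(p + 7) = p^2 + 10*p + 21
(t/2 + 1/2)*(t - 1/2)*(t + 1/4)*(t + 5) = t^4/2 + 23*t^3/8 + 27*t^2/16 - t - 5/16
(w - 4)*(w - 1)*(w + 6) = w^3 + w^2 - 26*w + 24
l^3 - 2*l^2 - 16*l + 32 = (l - 4)*(l - 2)*(l + 4)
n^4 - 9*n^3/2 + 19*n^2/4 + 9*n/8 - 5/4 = (n - 5/2)*(n - 2)*(n - 1/2)*(n + 1/2)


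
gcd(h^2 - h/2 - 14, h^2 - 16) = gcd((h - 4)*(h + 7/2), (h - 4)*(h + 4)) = h - 4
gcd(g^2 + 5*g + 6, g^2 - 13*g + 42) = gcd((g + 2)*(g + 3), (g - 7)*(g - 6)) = 1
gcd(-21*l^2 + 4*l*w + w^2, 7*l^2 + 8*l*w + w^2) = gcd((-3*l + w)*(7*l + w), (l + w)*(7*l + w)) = 7*l + w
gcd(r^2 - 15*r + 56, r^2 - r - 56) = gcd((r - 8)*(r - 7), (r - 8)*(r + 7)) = r - 8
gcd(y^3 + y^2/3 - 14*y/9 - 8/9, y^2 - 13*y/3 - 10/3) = y + 2/3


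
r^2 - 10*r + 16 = (r - 8)*(r - 2)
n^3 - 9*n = n*(n - 3)*(n + 3)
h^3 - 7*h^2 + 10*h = h*(h - 5)*(h - 2)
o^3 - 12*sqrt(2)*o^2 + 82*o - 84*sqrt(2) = (o - 7*sqrt(2))*(o - 3*sqrt(2))*(o - 2*sqrt(2))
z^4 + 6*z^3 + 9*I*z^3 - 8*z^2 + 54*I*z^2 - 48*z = z*(z + 6)*(z + I)*(z + 8*I)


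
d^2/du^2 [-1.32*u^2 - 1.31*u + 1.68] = -2.64000000000000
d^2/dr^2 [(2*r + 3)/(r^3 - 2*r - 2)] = 2*(-(2*r + 3)*(3*r^2 - 2)^2 + (-6*r^2 - 3*r*(2*r + 3) + 4)*(-r^3 + 2*r + 2))/(-r^3 + 2*r + 2)^3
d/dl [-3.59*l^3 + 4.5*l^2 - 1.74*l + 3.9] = -10.77*l^2 + 9.0*l - 1.74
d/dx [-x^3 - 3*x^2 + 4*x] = -3*x^2 - 6*x + 4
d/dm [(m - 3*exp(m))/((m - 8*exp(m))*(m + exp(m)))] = ((1 - 3*exp(m))*(m - 8*exp(m))*(m + exp(m)) - (m - 8*exp(m))*(m - 3*exp(m))*(exp(m) + 1) + (m - 3*exp(m))*(m + exp(m))*(8*exp(m) - 1))/((m - 8*exp(m))^2*(m + exp(m))^2)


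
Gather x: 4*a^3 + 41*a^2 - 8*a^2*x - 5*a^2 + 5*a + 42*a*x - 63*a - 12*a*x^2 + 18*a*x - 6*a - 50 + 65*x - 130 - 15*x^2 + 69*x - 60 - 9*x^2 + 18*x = 4*a^3 + 36*a^2 - 64*a + x^2*(-12*a - 24) + x*(-8*a^2 + 60*a + 152) - 240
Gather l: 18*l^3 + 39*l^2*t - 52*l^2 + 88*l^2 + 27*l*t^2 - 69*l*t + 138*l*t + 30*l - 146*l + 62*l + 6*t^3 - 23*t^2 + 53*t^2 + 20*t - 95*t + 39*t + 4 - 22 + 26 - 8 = 18*l^3 + l^2*(39*t + 36) + l*(27*t^2 + 69*t - 54) + 6*t^3 + 30*t^2 - 36*t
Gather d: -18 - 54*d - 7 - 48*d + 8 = -102*d - 17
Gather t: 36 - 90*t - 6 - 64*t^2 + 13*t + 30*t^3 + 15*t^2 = 30*t^3 - 49*t^2 - 77*t + 30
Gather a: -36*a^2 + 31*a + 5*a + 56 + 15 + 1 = -36*a^2 + 36*a + 72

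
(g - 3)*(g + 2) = g^2 - g - 6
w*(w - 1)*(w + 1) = w^3 - w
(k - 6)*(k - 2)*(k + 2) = k^3 - 6*k^2 - 4*k + 24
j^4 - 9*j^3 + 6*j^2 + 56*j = j*(j - 7)*(j - 4)*(j + 2)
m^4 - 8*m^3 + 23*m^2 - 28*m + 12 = (m - 3)*(m - 2)^2*(m - 1)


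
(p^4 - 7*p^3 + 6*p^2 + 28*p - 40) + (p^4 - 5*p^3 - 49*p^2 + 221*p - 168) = 2*p^4 - 12*p^3 - 43*p^2 + 249*p - 208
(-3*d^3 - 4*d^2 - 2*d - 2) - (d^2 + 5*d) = -3*d^3 - 5*d^2 - 7*d - 2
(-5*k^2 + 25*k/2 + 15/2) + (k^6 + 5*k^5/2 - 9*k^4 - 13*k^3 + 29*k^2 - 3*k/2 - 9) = k^6 + 5*k^5/2 - 9*k^4 - 13*k^3 + 24*k^2 + 11*k - 3/2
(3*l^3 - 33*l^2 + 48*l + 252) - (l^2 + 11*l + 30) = 3*l^3 - 34*l^2 + 37*l + 222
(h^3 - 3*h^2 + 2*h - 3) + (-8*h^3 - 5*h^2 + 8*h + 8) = -7*h^3 - 8*h^2 + 10*h + 5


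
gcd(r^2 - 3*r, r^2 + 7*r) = r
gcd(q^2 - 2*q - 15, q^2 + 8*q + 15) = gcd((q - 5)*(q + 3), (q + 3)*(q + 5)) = q + 3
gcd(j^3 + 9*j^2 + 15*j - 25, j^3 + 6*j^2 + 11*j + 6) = 1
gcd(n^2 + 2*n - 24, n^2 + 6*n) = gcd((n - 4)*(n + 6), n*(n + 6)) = n + 6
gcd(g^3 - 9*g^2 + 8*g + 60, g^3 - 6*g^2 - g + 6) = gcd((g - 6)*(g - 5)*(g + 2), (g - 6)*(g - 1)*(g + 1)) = g - 6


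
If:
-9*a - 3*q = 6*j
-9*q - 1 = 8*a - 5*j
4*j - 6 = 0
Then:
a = -67/38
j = 3/2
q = 87/38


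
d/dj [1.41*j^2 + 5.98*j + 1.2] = 2.82*j + 5.98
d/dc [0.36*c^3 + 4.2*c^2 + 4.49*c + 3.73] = 1.08*c^2 + 8.4*c + 4.49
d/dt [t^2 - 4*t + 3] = 2*t - 4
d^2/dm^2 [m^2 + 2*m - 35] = 2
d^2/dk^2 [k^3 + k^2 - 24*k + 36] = 6*k + 2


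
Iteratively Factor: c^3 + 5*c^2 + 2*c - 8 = (c + 4)*(c^2 + c - 2) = (c + 2)*(c + 4)*(c - 1)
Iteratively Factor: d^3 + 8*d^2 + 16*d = (d + 4)*(d^2 + 4*d) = (d + 4)^2*(d)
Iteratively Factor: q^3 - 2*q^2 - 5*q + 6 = (q + 2)*(q^2 - 4*q + 3) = (q - 3)*(q + 2)*(q - 1)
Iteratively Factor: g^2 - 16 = (g - 4)*(g + 4)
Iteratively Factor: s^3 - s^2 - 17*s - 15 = (s + 1)*(s^2 - 2*s - 15) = (s + 1)*(s + 3)*(s - 5)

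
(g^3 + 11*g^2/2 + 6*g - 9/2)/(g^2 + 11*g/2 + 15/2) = (2*g^2 + 5*g - 3)/(2*g + 5)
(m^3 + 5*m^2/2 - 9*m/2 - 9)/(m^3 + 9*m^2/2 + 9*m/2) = (m - 2)/m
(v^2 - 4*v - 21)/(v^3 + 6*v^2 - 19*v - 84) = (v - 7)/(v^2 + 3*v - 28)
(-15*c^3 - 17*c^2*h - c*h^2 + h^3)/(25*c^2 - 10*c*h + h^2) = (-3*c^2 - 4*c*h - h^2)/(5*c - h)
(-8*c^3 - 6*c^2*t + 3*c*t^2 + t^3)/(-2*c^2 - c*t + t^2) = 4*c + t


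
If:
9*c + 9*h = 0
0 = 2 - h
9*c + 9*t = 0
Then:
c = -2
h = 2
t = 2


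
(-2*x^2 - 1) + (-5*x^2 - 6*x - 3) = -7*x^2 - 6*x - 4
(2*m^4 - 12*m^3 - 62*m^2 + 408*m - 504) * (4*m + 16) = 8*m^5 - 16*m^4 - 440*m^3 + 640*m^2 + 4512*m - 8064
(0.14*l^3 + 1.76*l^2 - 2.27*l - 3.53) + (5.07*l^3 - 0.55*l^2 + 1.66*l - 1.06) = 5.21*l^3 + 1.21*l^2 - 0.61*l - 4.59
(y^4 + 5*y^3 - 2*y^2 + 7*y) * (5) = 5*y^4 + 25*y^3 - 10*y^2 + 35*y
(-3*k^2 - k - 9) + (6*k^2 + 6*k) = 3*k^2 + 5*k - 9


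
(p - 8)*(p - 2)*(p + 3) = p^3 - 7*p^2 - 14*p + 48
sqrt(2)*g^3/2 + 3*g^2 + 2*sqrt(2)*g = g*(g + 2*sqrt(2))*(sqrt(2)*g/2 + 1)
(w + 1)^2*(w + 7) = w^3 + 9*w^2 + 15*w + 7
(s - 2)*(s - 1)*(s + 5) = s^3 + 2*s^2 - 13*s + 10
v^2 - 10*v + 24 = (v - 6)*(v - 4)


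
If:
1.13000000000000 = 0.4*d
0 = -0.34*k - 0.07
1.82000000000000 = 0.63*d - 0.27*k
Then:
No Solution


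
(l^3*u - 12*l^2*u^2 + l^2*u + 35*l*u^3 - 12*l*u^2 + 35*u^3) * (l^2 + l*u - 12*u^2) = l^5*u - 11*l^4*u^2 + l^4*u + 11*l^3*u^3 - 11*l^3*u^2 + 179*l^2*u^4 + 11*l^2*u^3 - 420*l*u^5 + 179*l*u^4 - 420*u^5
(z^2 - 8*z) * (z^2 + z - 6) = z^4 - 7*z^3 - 14*z^2 + 48*z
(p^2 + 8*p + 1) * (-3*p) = -3*p^3 - 24*p^2 - 3*p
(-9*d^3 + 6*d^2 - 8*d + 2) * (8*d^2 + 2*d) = -72*d^5 + 30*d^4 - 52*d^3 + 4*d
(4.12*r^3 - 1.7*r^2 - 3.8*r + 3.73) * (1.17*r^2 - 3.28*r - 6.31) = 4.8204*r^5 - 15.5026*r^4 - 24.8672*r^3 + 27.5551*r^2 + 11.7436*r - 23.5363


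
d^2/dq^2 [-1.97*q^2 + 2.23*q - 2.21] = -3.94000000000000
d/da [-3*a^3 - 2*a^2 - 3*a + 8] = -9*a^2 - 4*a - 3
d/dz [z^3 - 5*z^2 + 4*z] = 3*z^2 - 10*z + 4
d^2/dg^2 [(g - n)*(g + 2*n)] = 2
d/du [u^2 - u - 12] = 2*u - 1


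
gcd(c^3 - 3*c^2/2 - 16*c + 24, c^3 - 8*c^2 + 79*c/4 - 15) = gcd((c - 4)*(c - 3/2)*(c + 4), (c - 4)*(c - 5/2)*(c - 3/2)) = c^2 - 11*c/2 + 6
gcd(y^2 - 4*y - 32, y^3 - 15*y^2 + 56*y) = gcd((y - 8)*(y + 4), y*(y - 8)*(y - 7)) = y - 8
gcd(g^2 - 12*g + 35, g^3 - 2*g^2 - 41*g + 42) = g - 7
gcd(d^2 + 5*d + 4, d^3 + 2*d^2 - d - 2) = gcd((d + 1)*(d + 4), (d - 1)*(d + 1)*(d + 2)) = d + 1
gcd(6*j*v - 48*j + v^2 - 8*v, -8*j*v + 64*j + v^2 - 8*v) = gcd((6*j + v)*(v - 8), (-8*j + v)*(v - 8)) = v - 8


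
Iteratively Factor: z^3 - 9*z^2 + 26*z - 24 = (z - 2)*(z^2 - 7*z + 12) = (z - 3)*(z - 2)*(z - 4)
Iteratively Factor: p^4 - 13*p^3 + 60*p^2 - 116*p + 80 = (p - 2)*(p^3 - 11*p^2 + 38*p - 40) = (p - 2)^2*(p^2 - 9*p + 20) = (p - 4)*(p - 2)^2*(p - 5)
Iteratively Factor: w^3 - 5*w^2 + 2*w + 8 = (w + 1)*(w^2 - 6*w + 8) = (w - 4)*(w + 1)*(w - 2)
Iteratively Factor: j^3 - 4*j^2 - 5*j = (j - 5)*(j^2 + j) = (j - 5)*(j + 1)*(j)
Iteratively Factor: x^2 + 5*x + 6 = (x + 2)*(x + 3)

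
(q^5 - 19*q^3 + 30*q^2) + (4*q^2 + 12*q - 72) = q^5 - 19*q^3 + 34*q^2 + 12*q - 72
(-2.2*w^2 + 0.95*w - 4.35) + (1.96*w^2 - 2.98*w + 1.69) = -0.24*w^2 - 2.03*w - 2.66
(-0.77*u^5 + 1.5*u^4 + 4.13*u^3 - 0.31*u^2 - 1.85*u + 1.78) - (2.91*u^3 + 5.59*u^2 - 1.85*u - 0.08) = -0.77*u^5 + 1.5*u^4 + 1.22*u^3 - 5.9*u^2 + 1.86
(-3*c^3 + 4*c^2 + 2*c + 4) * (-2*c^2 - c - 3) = 6*c^5 - 5*c^4 + c^3 - 22*c^2 - 10*c - 12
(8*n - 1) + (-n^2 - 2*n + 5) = -n^2 + 6*n + 4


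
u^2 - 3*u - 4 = (u - 4)*(u + 1)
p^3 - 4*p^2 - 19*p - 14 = (p - 7)*(p + 1)*(p + 2)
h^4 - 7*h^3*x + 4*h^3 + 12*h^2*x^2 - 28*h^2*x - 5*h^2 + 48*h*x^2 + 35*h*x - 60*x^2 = (h - 1)*(h + 5)*(h - 4*x)*(h - 3*x)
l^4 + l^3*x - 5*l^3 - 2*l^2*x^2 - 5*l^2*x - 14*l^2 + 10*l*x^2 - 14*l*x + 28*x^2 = (l - 7)*(l + 2)*(l - x)*(l + 2*x)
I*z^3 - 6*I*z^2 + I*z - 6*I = (z - 6)*(z + I)*(I*z + 1)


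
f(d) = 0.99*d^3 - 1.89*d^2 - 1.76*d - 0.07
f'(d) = 2.97*d^2 - 3.78*d - 1.76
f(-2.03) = -12.57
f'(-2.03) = 18.15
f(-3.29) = -49.99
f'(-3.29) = 42.82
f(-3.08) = -41.50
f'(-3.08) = 38.06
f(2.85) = 2.48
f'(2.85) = 11.59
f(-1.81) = -8.95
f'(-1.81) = 14.81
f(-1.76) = -8.22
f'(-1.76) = 14.09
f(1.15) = -3.09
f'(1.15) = -2.18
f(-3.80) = -75.00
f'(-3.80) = 55.49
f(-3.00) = -38.53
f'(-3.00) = 36.31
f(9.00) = 552.71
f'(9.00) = 204.79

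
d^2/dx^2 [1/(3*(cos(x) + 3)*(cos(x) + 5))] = 2*(-2*sin(x)^4 + 3*sin(x)^2 + 75*cos(x) - 3*cos(3*x) + 48)/(3*(cos(x) + 3)^3*(cos(x) + 5)^3)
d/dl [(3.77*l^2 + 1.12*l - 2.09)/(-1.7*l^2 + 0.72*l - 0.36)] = (4.6184*l^2 - 9.8204*l + 1.1016)/(2.89*l^4 - 2.448*l^3 + 1.7424*l^2 - 0.5184*l + 0.1296)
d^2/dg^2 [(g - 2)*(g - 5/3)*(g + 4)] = 6*g + 2/3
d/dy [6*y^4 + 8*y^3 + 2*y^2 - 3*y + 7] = 24*y^3 + 24*y^2 + 4*y - 3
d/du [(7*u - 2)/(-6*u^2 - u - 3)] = (-42*u^2 - 7*u + (7*u - 2)*(12*u + 1) - 21)/(6*u^2 + u + 3)^2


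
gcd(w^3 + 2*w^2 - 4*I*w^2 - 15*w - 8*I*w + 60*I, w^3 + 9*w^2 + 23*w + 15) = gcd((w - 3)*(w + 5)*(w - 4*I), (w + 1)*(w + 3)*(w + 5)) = w + 5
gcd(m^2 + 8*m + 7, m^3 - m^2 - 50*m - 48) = m + 1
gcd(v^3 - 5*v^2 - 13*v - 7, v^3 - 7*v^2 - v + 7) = v^2 - 6*v - 7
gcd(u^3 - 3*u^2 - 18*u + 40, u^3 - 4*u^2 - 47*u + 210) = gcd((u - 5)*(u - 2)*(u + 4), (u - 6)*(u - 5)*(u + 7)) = u - 5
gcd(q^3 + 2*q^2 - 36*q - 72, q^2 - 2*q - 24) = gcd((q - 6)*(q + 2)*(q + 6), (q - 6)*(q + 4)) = q - 6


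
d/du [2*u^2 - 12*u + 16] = 4*u - 12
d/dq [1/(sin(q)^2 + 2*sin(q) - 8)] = -2*(sin(q) + 1)*cos(q)/(sin(q)^2 + 2*sin(q) - 8)^2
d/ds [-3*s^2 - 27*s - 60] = -6*s - 27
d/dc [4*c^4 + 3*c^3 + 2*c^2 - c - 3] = 16*c^3 + 9*c^2 + 4*c - 1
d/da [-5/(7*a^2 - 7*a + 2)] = 35*(2*a - 1)/(7*a^2 - 7*a + 2)^2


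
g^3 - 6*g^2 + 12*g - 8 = (g - 2)^3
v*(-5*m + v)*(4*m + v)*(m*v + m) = -20*m^3*v^2 - 20*m^3*v - m^2*v^3 - m^2*v^2 + m*v^4 + m*v^3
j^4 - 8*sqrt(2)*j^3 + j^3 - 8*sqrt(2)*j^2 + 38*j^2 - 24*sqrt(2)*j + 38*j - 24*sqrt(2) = (j + 1)*(j - 4*sqrt(2))*(j - 3*sqrt(2))*(j - sqrt(2))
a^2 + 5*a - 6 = (a - 1)*(a + 6)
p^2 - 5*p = p*(p - 5)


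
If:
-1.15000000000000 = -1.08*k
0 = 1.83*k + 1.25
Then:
No Solution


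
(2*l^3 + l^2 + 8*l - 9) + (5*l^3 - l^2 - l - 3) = 7*l^3 + 7*l - 12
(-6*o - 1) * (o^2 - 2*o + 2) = -6*o^3 + 11*o^2 - 10*o - 2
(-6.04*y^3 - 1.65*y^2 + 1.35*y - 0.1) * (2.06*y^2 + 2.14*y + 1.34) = -12.4424*y^5 - 16.3246*y^4 - 8.8436*y^3 + 0.472*y^2 + 1.595*y - 0.134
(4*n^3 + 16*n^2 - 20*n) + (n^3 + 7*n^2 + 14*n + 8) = 5*n^3 + 23*n^2 - 6*n + 8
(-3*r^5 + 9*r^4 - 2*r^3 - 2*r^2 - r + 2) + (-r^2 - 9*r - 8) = -3*r^5 + 9*r^4 - 2*r^3 - 3*r^2 - 10*r - 6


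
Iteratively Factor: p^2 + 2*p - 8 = (p + 4)*(p - 2)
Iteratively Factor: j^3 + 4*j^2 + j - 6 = (j + 3)*(j^2 + j - 2) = (j + 2)*(j + 3)*(j - 1)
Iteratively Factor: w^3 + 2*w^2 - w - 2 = (w - 1)*(w^2 + 3*w + 2) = (w - 1)*(w + 1)*(w + 2)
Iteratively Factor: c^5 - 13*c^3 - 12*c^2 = (c + 1)*(c^4 - c^3 - 12*c^2) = c*(c + 1)*(c^3 - c^2 - 12*c) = c*(c - 4)*(c + 1)*(c^2 + 3*c) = c*(c - 4)*(c + 1)*(c + 3)*(c)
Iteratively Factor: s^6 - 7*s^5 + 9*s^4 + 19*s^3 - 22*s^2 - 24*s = (s + 1)*(s^5 - 8*s^4 + 17*s^3 + 2*s^2 - 24*s) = (s + 1)^2*(s^4 - 9*s^3 + 26*s^2 - 24*s) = (s - 2)*(s + 1)^2*(s^3 - 7*s^2 + 12*s) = (s - 4)*(s - 2)*(s + 1)^2*(s^2 - 3*s) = (s - 4)*(s - 3)*(s - 2)*(s + 1)^2*(s)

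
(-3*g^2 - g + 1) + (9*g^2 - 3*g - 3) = 6*g^2 - 4*g - 2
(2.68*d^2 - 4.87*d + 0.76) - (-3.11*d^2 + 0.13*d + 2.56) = 5.79*d^2 - 5.0*d - 1.8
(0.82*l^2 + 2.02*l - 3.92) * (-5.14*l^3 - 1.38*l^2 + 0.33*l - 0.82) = -4.2148*l^5 - 11.5144*l^4 + 17.6318*l^3 + 5.4038*l^2 - 2.95*l + 3.2144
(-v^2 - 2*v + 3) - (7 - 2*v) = -v^2 - 4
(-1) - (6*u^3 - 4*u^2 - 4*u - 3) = -6*u^3 + 4*u^2 + 4*u + 2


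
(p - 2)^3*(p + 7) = p^4 + p^3 - 30*p^2 + 76*p - 56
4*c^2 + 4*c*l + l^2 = (2*c + l)^2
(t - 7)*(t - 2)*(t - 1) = t^3 - 10*t^2 + 23*t - 14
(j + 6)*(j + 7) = j^2 + 13*j + 42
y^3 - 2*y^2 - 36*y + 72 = (y - 6)*(y - 2)*(y + 6)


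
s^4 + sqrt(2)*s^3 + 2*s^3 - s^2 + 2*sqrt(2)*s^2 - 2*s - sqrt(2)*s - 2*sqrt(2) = (s - 1)*(s + 1)*(s + 2)*(s + sqrt(2))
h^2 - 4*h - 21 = (h - 7)*(h + 3)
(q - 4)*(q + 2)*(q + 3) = q^3 + q^2 - 14*q - 24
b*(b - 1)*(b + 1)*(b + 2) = b^4 + 2*b^3 - b^2 - 2*b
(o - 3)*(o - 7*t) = o^2 - 7*o*t - 3*o + 21*t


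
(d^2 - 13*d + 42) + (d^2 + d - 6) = 2*d^2 - 12*d + 36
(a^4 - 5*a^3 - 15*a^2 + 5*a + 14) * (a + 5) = a^5 - 40*a^3 - 70*a^2 + 39*a + 70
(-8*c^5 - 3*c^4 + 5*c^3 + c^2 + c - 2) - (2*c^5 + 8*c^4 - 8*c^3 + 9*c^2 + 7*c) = -10*c^5 - 11*c^4 + 13*c^3 - 8*c^2 - 6*c - 2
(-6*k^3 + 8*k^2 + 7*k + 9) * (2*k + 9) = -12*k^4 - 38*k^3 + 86*k^2 + 81*k + 81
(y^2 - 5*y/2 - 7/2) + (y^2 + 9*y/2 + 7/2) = 2*y^2 + 2*y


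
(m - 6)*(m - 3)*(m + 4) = m^3 - 5*m^2 - 18*m + 72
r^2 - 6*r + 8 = (r - 4)*(r - 2)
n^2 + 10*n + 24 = (n + 4)*(n + 6)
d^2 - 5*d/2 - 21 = (d - 6)*(d + 7/2)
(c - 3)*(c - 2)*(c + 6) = c^3 + c^2 - 24*c + 36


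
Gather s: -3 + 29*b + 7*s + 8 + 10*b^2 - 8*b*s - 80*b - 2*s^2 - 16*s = 10*b^2 - 51*b - 2*s^2 + s*(-8*b - 9) + 5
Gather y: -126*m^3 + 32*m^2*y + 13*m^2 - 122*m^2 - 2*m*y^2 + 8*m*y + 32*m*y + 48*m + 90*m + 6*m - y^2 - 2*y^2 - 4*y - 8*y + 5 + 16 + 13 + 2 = -126*m^3 - 109*m^2 + 144*m + y^2*(-2*m - 3) + y*(32*m^2 + 40*m - 12) + 36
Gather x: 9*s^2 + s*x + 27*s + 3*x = 9*s^2 + 27*s + x*(s + 3)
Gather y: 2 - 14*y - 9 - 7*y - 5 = -21*y - 12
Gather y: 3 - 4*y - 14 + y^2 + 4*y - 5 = y^2 - 16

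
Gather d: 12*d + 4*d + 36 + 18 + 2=16*d + 56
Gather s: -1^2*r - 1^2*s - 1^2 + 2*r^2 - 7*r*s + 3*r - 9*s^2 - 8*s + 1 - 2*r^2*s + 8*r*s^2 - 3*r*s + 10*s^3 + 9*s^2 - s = 2*r^2 + 8*r*s^2 + 2*r + 10*s^3 + s*(-2*r^2 - 10*r - 10)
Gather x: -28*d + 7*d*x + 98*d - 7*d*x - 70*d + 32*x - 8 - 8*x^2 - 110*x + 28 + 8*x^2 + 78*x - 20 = 0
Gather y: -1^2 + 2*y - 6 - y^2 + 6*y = -y^2 + 8*y - 7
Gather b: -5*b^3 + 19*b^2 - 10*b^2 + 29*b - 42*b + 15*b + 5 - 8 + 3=-5*b^3 + 9*b^2 + 2*b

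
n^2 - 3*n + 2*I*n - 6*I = (n - 3)*(n + 2*I)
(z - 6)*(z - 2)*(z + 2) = z^3 - 6*z^2 - 4*z + 24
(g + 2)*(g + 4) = g^2 + 6*g + 8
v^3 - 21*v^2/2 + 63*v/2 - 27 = (v - 6)*(v - 3)*(v - 3/2)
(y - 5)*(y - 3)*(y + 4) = y^3 - 4*y^2 - 17*y + 60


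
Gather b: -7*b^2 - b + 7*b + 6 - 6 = -7*b^2 + 6*b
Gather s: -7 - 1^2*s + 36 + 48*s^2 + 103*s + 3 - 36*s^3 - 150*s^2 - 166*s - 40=-36*s^3 - 102*s^2 - 64*s - 8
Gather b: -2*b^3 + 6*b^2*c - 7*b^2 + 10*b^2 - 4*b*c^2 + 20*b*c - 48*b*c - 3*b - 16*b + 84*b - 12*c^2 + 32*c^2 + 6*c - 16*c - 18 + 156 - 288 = -2*b^3 + b^2*(6*c + 3) + b*(-4*c^2 - 28*c + 65) + 20*c^2 - 10*c - 150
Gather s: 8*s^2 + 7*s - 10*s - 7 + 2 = 8*s^2 - 3*s - 5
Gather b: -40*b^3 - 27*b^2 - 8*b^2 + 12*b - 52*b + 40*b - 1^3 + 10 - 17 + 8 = -40*b^3 - 35*b^2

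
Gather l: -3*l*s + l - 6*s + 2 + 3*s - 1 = l*(1 - 3*s) - 3*s + 1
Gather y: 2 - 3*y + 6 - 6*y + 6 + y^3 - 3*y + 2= y^3 - 12*y + 16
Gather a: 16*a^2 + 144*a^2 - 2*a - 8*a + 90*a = 160*a^2 + 80*a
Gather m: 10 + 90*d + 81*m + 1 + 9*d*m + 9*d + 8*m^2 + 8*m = 99*d + 8*m^2 + m*(9*d + 89) + 11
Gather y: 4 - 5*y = 4 - 5*y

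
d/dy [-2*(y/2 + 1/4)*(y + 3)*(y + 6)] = -3*y^2 - 19*y - 45/2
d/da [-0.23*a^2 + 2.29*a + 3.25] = 2.29 - 0.46*a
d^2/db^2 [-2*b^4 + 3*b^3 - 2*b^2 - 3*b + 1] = -24*b^2 + 18*b - 4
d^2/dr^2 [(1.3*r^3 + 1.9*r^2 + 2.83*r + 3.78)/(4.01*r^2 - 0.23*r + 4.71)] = (2.8421709430404e-14*r^5 + 5.6843418860808e-14*r^4 + 45.549186*r^3 + 140.933988*r^2 - 168.584742*r - 51.955494)/(64.481201*r^6 - 11.095269*r^5 + 227.8482*r^4 - 26.076365*r^3 + 267.6222*r^2 - 15.307029*r + 104.487111)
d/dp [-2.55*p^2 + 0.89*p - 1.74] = 0.89 - 5.1*p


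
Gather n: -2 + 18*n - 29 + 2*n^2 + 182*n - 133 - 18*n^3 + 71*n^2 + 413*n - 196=-18*n^3 + 73*n^2 + 613*n - 360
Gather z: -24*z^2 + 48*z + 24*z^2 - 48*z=0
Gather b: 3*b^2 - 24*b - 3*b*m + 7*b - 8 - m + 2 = 3*b^2 + b*(-3*m - 17) - m - 6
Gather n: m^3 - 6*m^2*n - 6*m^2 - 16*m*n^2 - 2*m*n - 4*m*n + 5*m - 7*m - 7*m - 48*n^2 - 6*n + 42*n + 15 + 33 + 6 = m^3 - 6*m^2 - 9*m + n^2*(-16*m - 48) + n*(-6*m^2 - 6*m + 36) + 54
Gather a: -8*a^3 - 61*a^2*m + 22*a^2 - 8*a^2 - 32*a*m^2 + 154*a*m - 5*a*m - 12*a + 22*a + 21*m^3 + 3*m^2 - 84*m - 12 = -8*a^3 + a^2*(14 - 61*m) + a*(-32*m^2 + 149*m + 10) + 21*m^3 + 3*m^2 - 84*m - 12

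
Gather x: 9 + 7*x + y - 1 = 7*x + y + 8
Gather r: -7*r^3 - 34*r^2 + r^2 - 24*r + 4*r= -7*r^3 - 33*r^2 - 20*r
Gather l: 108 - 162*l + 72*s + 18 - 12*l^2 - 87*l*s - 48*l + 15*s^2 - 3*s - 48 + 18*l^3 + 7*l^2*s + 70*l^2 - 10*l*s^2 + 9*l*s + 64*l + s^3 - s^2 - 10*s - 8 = 18*l^3 + l^2*(7*s + 58) + l*(-10*s^2 - 78*s - 146) + s^3 + 14*s^2 + 59*s + 70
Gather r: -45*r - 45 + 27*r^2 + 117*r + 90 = 27*r^2 + 72*r + 45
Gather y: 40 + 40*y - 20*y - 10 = 20*y + 30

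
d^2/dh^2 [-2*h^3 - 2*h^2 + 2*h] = -12*h - 4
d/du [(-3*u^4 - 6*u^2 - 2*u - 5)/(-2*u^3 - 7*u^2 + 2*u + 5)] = 2*u*(3*u^5 + 21*u^4 - 15*u^3 - 34*u^2 - 28*u - 65)/(4*u^6 + 28*u^5 + 41*u^4 - 48*u^3 - 66*u^2 + 20*u + 25)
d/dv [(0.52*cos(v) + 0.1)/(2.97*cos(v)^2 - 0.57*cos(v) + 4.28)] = (1.5444*cos(v)^2 + 0.594*cos(v) - 2.2826)*sin(v)/(8.8209*cos(v)^4 - 3.3858*cos(v)^3 + 25.7481*cos(v)^2 - 4.8792*cos(v) + 18.3184)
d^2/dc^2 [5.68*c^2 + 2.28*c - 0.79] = 11.3600000000000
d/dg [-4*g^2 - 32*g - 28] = -8*g - 32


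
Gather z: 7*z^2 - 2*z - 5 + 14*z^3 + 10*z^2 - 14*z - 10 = 14*z^3 + 17*z^2 - 16*z - 15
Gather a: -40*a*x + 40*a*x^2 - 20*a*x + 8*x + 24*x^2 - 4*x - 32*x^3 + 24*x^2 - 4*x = a*(40*x^2 - 60*x) - 32*x^3 + 48*x^2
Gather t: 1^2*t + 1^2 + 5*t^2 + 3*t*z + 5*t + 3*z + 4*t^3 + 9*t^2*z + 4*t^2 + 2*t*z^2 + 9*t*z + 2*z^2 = 4*t^3 + t^2*(9*z + 9) + t*(2*z^2 + 12*z + 6) + 2*z^2 + 3*z + 1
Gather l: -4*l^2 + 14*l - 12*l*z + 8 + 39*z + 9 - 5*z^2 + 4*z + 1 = -4*l^2 + l*(14 - 12*z) - 5*z^2 + 43*z + 18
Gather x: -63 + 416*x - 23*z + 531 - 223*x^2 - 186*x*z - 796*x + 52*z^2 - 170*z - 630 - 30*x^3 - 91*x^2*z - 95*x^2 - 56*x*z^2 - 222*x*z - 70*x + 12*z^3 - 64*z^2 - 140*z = -30*x^3 + x^2*(-91*z - 318) + x*(-56*z^2 - 408*z - 450) + 12*z^3 - 12*z^2 - 333*z - 162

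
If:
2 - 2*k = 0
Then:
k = 1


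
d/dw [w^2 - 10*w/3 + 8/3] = 2*w - 10/3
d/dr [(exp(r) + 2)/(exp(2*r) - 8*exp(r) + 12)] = (-2*(exp(r) - 4)*(exp(r) + 2) + exp(2*r) - 8*exp(r) + 12)*exp(r)/(exp(2*r) - 8*exp(r) + 12)^2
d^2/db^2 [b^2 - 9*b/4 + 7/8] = 2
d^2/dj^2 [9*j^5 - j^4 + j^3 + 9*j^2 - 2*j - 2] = 180*j^3 - 12*j^2 + 6*j + 18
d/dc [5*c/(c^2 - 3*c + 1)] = 5*(1 - c^2)/(c^4 - 6*c^3 + 11*c^2 - 6*c + 1)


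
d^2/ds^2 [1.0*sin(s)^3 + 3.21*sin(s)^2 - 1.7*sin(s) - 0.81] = 0.95*sin(s) + 2.25*sin(3*s) + 6.42*cos(2*s)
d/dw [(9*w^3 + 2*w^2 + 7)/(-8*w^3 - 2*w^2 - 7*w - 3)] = (-2*w^4 - 126*w^3 + 73*w^2 + 16*w + 49)/(64*w^6 + 32*w^5 + 116*w^4 + 76*w^3 + 61*w^2 + 42*w + 9)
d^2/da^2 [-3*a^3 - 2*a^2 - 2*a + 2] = -18*a - 4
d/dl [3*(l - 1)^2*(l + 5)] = 9*(l - 1)*(l + 3)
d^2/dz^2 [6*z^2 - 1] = 12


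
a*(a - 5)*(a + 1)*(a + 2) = a^4 - 2*a^3 - 13*a^2 - 10*a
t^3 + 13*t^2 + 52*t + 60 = (t + 2)*(t + 5)*(t + 6)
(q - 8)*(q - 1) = q^2 - 9*q + 8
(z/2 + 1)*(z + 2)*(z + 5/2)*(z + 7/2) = z^4/2 + 5*z^3 + 147*z^2/8 + 59*z/2 + 35/2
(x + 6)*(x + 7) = x^2 + 13*x + 42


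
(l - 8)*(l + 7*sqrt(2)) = l^2 - 8*l + 7*sqrt(2)*l - 56*sqrt(2)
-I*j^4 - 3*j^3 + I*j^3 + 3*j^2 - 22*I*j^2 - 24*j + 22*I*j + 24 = (j - 6*I)*(j - I)*(j + 4*I)*(-I*j + I)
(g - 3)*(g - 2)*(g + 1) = g^3 - 4*g^2 + g + 6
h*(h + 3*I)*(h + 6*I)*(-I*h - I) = -I*h^4 + 9*h^3 - I*h^3 + 9*h^2 + 18*I*h^2 + 18*I*h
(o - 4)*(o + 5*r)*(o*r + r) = o^3*r + 5*o^2*r^2 - 3*o^2*r - 15*o*r^2 - 4*o*r - 20*r^2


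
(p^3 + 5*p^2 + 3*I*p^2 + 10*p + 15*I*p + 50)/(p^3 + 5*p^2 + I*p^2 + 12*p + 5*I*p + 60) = (p^2 + 3*I*p + 10)/(p^2 + I*p + 12)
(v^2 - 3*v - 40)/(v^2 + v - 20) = (v - 8)/(v - 4)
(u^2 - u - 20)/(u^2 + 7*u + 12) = (u - 5)/(u + 3)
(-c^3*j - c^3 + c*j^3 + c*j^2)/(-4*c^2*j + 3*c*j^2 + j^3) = c*(c*j + c + j^2 + j)/(j*(4*c + j))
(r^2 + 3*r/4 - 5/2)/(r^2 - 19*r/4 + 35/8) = 2*(r + 2)/(2*r - 7)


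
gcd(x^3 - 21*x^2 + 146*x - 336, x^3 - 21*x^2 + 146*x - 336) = x^3 - 21*x^2 + 146*x - 336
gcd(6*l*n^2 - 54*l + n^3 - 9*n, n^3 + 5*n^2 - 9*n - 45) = n^2 - 9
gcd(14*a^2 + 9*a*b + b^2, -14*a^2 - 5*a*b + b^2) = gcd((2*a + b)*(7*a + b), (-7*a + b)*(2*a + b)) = 2*a + b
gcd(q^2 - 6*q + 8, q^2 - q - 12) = q - 4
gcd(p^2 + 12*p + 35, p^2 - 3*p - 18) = 1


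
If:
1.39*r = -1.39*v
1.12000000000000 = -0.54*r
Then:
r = -2.07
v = 2.07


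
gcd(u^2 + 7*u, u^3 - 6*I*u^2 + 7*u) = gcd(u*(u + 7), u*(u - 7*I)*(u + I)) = u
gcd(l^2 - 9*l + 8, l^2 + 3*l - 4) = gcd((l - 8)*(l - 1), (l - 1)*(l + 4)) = l - 1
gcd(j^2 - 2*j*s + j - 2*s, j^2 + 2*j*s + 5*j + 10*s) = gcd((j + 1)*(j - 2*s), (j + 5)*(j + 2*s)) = 1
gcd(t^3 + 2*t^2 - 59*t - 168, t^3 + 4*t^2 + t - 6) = t + 3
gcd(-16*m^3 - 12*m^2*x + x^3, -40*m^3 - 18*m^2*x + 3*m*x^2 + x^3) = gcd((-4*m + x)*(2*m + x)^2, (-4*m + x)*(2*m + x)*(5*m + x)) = -8*m^2 - 2*m*x + x^2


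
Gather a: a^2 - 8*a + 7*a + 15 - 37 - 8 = a^2 - a - 30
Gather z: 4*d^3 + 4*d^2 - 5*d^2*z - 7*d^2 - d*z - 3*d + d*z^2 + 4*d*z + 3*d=4*d^3 - 3*d^2 + d*z^2 + z*(-5*d^2 + 3*d)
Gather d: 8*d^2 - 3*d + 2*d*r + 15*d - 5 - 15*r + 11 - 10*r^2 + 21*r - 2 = 8*d^2 + d*(2*r + 12) - 10*r^2 + 6*r + 4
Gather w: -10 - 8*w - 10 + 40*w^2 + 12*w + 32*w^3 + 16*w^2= 32*w^3 + 56*w^2 + 4*w - 20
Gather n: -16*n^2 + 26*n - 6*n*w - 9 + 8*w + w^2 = -16*n^2 + n*(26 - 6*w) + w^2 + 8*w - 9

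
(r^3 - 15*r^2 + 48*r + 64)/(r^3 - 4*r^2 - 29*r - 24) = (r - 8)/(r + 3)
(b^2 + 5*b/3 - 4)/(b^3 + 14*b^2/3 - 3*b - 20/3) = (b + 3)/(b^2 + 6*b + 5)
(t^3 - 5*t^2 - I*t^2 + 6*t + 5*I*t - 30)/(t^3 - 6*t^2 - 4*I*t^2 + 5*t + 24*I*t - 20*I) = (t^2 - I*t + 6)/(t^2 - t*(1 + 4*I) + 4*I)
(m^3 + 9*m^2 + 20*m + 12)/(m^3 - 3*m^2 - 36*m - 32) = (m^2 + 8*m + 12)/(m^2 - 4*m - 32)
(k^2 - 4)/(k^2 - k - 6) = (k - 2)/(k - 3)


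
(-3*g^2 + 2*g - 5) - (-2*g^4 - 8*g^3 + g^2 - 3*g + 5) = 2*g^4 + 8*g^3 - 4*g^2 + 5*g - 10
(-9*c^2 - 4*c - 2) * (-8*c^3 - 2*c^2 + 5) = 72*c^5 + 50*c^4 + 24*c^3 - 41*c^2 - 20*c - 10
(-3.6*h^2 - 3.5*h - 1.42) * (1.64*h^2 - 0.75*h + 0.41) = -5.904*h^4 - 3.04*h^3 - 1.1798*h^2 - 0.37*h - 0.5822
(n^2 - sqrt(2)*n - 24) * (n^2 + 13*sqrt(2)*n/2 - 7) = n^4 + 11*sqrt(2)*n^3/2 - 44*n^2 - 149*sqrt(2)*n + 168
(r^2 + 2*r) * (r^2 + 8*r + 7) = r^4 + 10*r^3 + 23*r^2 + 14*r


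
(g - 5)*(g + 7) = g^2 + 2*g - 35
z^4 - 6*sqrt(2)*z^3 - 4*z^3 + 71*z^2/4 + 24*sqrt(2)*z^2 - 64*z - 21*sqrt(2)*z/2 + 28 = (z - 7/2)*(z - 1/2)*(z - 4*sqrt(2))*(z - 2*sqrt(2))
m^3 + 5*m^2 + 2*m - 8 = (m - 1)*(m + 2)*(m + 4)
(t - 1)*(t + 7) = t^2 + 6*t - 7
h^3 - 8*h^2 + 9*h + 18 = (h - 6)*(h - 3)*(h + 1)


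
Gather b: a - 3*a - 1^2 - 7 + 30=22 - 2*a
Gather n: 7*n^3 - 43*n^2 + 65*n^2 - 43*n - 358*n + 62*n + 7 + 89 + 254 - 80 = 7*n^3 + 22*n^2 - 339*n + 270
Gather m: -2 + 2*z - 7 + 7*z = 9*z - 9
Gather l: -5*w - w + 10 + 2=12 - 6*w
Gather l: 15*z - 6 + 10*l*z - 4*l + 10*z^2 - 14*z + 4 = l*(10*z - 4) + 10*z^2 + z - 2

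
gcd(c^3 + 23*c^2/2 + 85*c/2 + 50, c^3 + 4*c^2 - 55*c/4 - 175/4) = c^2 + 15*c/2 + 25/2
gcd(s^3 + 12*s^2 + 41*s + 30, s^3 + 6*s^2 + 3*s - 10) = s + 5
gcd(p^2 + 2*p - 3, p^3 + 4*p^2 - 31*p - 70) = 1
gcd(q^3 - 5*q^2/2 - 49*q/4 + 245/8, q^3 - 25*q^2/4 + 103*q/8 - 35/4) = q - 5/2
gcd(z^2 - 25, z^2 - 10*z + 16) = 1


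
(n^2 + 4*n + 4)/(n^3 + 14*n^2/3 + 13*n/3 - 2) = 3*(n + 2)/(3*n^2 + 8*n - 3)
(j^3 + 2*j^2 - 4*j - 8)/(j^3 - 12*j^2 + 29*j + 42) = (j^3 + 2*j^2 - 4*j - 8)/(j^3 - 12*j^2 + 29*j + 42)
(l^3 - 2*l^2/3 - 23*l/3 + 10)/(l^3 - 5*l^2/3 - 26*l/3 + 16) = (3*l - 5)/(3*l - 8)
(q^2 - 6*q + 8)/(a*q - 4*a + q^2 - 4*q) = (q - 2)/(a + q)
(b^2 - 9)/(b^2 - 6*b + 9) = (b + 3)/(b - 3)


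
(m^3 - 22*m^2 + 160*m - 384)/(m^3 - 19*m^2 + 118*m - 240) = (m - 8)/(m - 5)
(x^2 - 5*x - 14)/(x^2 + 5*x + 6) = (x - 7)/(x + 3)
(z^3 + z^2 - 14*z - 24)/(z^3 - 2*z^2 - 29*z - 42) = (z - 4)/(z - 7)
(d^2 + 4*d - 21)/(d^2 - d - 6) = (d + 7)/(d + 2)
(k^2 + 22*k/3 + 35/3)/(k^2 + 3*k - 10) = (k + 7/3)/(k - 2)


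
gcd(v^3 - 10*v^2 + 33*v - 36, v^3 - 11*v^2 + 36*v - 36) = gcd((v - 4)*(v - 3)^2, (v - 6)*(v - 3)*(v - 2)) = v - 3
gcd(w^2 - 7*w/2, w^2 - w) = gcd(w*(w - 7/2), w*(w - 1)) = w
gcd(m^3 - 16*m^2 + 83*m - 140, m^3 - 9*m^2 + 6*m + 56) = m^2 - 11*m + 28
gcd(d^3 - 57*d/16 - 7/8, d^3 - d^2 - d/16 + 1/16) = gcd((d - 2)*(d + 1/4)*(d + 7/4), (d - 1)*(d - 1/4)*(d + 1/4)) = d + 1/4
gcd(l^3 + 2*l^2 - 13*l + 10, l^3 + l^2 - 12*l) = 1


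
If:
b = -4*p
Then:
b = -4*p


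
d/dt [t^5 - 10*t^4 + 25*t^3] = 5*t^2*(t^2 - 8*t + 15)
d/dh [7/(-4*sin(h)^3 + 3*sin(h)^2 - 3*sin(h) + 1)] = 21*(4*sin(h)^2 - 2*sin(h) + 1)*cos(h)/(4*sin(h)^3 - 3*sin(h)^2 + 3*sin(h) - 1)^2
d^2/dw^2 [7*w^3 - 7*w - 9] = 42*w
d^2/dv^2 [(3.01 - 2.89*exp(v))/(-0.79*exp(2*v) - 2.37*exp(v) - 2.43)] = (1.803649*exp(4*v) - 12.925111*exp(3*v) - 50.194467*exp(2*v) - 10.43748*exp(v) + 34.400052)*exp(v)/(0.493039*exp(6*v) + 4.437351*exp(5*v) + 17.861742*exp(4*v) + 40.610187*exp(3*v) + 54.941814*exp(2*v) + 41.983839*exp(v) + 14.348907)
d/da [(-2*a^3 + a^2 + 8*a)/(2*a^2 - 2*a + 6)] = (-a^4 + 2*a^3 - 27*a^2/2 + 3*a + 12)/(a^4 - 2*a^3 + 7*a^2 - 6*a + 9)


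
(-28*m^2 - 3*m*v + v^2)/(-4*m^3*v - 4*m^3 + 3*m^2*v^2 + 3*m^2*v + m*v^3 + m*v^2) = (-7*m + v)/(m*(-m*v - m + v^2 + v))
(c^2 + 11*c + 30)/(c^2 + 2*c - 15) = (c + 6)/(c - 3)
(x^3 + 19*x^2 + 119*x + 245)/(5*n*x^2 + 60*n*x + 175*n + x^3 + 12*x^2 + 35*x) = (x + 7)/(5*n + x)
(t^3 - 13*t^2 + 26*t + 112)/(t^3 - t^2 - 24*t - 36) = (t^2 - 15*t + 56)/(t^2 - 3*t - 18)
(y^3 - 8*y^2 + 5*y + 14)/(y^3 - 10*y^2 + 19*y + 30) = (y^2 - 9*y + 14)/(y^2 - 11*y + 30)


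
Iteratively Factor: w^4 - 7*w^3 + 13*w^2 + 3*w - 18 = (w - 3)*(w^3 - 4*w^2 + w + 6) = (w - 3)*(w - 2)*(w^2 - 2*w - 3) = (w - 3)^2*(w - 2)*(w + 1)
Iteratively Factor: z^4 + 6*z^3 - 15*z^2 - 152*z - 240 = (z - 5)*(z^3 + 11*z^2 + 40*z + 48) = (z - 5)*(z + 4)*(z^2 + 7*z + 12) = (z - 5)*(z + 4)^2*(z + 3)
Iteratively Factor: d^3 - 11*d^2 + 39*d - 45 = (d - 3)*(d^2 - 8*d + 15) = (d - 5)*(d - 3)*(d - 3)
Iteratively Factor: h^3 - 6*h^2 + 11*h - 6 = (h - 3)*(h^2 - 3*h + 2) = (h - 3)*(h - 1)*(h - 2)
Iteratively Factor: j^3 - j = (j + 1)*(j^2 - j) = j*(j + 1)*(j - 1)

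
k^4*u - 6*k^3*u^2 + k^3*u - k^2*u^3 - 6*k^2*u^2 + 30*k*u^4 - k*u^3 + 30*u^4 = (k - 5*u)*(k - 3*u)*(k + 2*u)*(k*u + u)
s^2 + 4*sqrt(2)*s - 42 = (s - 3*sqrt(2))*(s + 7*sqrt(2))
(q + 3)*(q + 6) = q^2 + 9*q + 18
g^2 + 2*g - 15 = (g - 3)*(g + 5)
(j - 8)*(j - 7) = j^2 - 15*j + 56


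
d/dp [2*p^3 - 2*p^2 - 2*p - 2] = 6*p^2 - 4*p - 2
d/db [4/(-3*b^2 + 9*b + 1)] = 12*(2*b - 3)/(-3*b^2 + 9*b + 1)^2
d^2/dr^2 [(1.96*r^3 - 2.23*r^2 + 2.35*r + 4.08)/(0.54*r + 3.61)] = (1.143072*r^3 + 22.924944*r^2 + 153.257496*r - 64.90589)/(0.157464*r^3 + 3.158028*r^2 + 21.112002*r + 47.045881)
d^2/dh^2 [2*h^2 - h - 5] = 4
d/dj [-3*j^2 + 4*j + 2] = 4 - 6*j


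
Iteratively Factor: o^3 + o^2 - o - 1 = (o + 1)*(o^2 - 1) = (o - 1)*(o + 1)*(o + 1)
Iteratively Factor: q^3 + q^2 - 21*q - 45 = (q + 3)*(q^2 - 2*q - 15) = (q - 5)*(q + 3)*(q + 3)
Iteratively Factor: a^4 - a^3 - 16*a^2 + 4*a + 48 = (a + 2)*(a^3 - 3*a^2 - 10*a + 24) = (a + 2)*(a + 3)*(a^2 - 6*a + 8) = (a - 2)*(a + 2)*(a + 3)*(a - 4)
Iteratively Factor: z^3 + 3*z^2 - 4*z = (z)*(z^2 + 3*z - 4) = z*(z + 4)*(z - 1)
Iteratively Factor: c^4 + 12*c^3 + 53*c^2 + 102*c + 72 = (c + 3)*(c^3 + 9*c^2 + 26*c + 24) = (c + 3)^2*(c^2 + 6*c + 8) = (c + 2)*(c + 3)^2*(c + 4)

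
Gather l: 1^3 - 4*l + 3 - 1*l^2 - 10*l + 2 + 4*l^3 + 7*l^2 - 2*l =4*l^3 + 6*l^2 - 16*l + 6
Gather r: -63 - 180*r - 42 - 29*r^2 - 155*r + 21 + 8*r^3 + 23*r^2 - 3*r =8*r^3 - 6*r^2 - 338*r - 84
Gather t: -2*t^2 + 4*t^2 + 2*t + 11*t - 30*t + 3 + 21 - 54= 2*t^2 - 17*t - 30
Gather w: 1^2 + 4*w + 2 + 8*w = 12*w + 3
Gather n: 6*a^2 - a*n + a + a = 6*a^2 - a*n + 2*a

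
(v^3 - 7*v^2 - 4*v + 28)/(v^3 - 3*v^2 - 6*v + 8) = (v^2 - 9*v + 14)/(v^2 - 5*v + 4)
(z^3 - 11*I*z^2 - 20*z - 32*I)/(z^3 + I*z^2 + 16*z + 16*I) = (z - 8*I)/(z + 4*I)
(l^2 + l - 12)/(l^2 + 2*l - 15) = (l + 4)/(l + 5)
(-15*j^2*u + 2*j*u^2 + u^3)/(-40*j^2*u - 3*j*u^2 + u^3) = (-3*j + u)/(-8*j + u)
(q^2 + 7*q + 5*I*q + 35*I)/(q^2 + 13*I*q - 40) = (q + 7)/(q + 8*I)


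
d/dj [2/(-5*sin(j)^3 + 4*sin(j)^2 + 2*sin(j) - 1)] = 2*(15*sin(j)^2 - 8*sin(j) - 2)*cos(j)/((sin(j) - 1)^2*(5*sin(j)^2 + sin(j) - 1)^2)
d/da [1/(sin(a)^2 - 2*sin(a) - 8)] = 2*(1 - sin(a))*cos(a)/((sin(a) - 4)^2*(sin(a) + 2)^2)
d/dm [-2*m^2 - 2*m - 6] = -4*m - 2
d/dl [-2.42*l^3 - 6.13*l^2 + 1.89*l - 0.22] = -7.26*l^2 - 12.26*l + 1.89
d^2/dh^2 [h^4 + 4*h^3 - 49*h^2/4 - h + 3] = 12*h^2 + 24*h - 49/2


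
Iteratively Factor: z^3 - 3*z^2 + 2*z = (z)*(z^2 - 3*z + 2) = z*(z - 1)*(z - 2)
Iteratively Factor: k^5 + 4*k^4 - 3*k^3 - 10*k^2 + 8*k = (k + 2)*(k^4 + 2*k^3 - 7*k^2 + 4*k) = (k - 1)*(k + 2)*(k^3 + 3*k^2 - 4*k) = k*(k - 1)*(k + 2)*(k^2 + 3*k - 4) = k*(k - 1)^2*(k + 2)*(k + 4)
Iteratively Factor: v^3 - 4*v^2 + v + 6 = (v - 3)*(v^2 - v - 2) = (v - 3)*(v + 1)*(v - 2)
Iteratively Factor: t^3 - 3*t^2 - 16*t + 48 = (t - 4)*(t^2 + t - 12) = (t - 4)*(t - 3)*(t + 4)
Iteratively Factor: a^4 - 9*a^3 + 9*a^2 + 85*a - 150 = (a - 5)*(a^3 - 4*a^2 - 11*a + 30) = (a - 5)*(a + 3)*(a^2 - 7*a + 10) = (a - 5)*(a - 2)*(a + 3)*(a - 5)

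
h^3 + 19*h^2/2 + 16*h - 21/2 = (h - 1/2)*(h + 3)*(h + 7)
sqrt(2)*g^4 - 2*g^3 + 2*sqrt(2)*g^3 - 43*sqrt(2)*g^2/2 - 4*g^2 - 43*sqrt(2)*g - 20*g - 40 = (g + 2)*(g - 4*sqrt(2))*(g + 5*sqrt(2)/2)*(sqrt(2)*g + 1)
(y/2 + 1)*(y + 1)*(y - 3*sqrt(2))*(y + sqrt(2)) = y^4/2 - sqrt(2)*y^3 + 3*y^3/2 - 3*sqrt(2)*y^2 - 2*y^2 - 9*y - 2*sqrt(2)*y - 6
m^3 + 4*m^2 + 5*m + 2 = (m + 1)^2*(m + 2)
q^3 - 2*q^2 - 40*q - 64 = (q - 8)*(q + 2)*(q + 4)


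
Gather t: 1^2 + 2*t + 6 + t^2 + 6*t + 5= t^2 + 8*t + 12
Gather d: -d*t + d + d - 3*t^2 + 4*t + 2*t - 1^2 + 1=d*(2 - t) - 3*t^2 + 6*t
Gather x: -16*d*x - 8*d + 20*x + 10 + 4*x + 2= -8*d + x*(24 - 16*d) + 12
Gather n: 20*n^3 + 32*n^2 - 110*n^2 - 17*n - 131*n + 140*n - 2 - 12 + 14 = 20*n^3 - 78*n^2 - 8*n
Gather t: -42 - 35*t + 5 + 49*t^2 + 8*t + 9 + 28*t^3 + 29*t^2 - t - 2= 28*t^3 + 78*t^2 - 28*t - 30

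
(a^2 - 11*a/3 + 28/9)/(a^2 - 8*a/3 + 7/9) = (3*a - 4)/(3*a - 1)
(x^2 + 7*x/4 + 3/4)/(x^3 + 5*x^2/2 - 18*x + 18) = (4*x^2 + 7*x + 3)/(2*(2*x^3 + 5*x^2 - 36*x + 36))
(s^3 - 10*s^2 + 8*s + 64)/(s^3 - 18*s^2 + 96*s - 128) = (s^2 - 2*s - 8)/(s^2 - 10*s + 16)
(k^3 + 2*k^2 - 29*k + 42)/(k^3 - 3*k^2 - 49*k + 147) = (k - 2)/(k - 7)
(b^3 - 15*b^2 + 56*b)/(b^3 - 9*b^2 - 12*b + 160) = b*(b - 7)/(b^2 - b - 20)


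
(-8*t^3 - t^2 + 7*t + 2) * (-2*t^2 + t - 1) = 16*t^5 - 6*t^4 - 7*t^3 + 4*t^2 - 5*t - 2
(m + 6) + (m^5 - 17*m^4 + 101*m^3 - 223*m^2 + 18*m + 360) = m^5 - 17*m^4 + 101*m^3 - 223*m^2 + 19*m + 366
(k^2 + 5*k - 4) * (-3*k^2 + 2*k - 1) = -3*k^4 - 13*k^3 + 21*k^2 - 13*k + 4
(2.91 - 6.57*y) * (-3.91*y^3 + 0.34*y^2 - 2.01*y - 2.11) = 25.6887*y^4 - 13.6119*y^3 + 14.1951*y^2 + 8.0136*y - 6.1401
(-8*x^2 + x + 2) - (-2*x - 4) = -8*x^2 + 3*x + 6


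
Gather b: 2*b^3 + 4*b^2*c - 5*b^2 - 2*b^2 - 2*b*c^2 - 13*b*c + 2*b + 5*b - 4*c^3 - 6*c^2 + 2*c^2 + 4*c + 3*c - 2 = 2*b^3 + b^2*(4*c - 7) + b*(-2*c^2 - 13*c + 7) - 4*c^3 - 4*c^2 + 7*c - 2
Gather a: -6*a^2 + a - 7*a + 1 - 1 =-6*a^2 - 6*a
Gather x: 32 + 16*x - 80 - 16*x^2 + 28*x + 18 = -16*x^2 + 44*x - 30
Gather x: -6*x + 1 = 1 - 6*x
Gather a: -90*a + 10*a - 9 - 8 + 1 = -80*a - 16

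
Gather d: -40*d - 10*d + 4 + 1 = 5 - 50*d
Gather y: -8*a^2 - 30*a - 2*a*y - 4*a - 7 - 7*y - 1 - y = -8*a^2 - 34*a + y*(-2*a - 8) - 8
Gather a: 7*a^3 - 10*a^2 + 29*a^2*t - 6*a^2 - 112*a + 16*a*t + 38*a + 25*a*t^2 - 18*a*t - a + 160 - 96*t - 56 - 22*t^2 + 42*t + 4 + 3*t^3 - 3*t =7*a^3 + a^2*(29*t - 16) + a*(25*t^2 - 2*t - 75) + 3*t^3 - 22*t^2 - 57*t + 108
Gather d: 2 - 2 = 0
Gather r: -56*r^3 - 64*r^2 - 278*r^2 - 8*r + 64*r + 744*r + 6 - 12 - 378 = -56*r^3 - 342*r^2 + 800*r - 384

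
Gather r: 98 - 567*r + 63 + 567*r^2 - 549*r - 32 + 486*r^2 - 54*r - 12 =1053*r^2 - 1170*r + 117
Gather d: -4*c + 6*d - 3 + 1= -4*c + 6*d - 2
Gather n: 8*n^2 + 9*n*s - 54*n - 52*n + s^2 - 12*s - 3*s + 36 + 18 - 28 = 8*n^2 + n*(9*s - 106) + s^2 - 15*s + 26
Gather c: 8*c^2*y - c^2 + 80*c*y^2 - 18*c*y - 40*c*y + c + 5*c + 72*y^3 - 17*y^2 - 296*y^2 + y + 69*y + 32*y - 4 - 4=c^2*(8*y - 1) + c*(80*y^2 - 58*y + 6) + 72*y^3 - 313*y^2 + 102*y - 8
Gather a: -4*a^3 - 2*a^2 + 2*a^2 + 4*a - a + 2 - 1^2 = -4*a^3 + 3*a + 1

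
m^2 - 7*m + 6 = (m - 6)*(m - 1)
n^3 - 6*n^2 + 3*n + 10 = (n - 5)*(n - 2)*(n + 1)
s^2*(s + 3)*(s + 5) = s^4 + 8*s^3 + 15*s^2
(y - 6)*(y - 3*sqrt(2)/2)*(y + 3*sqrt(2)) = y^3 - 6*y^2 + 3*sqrt(2)*y^2/2 - 9*sqrt(2)*y - 9*y + 54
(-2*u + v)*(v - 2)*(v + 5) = -2*u*v^2 - 6*u*v + 20*u + v^3 + 3*v^2 - 10*v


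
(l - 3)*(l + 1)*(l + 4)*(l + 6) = l^4 + 8*l^3 + l^2 - 78*l - 72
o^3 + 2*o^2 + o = o*(o + 1)^2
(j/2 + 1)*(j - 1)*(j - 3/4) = j^3/2 + j^2/8 - 11*j/8 + 3/4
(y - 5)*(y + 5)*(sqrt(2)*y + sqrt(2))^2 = 2*y^4 + 4*y^3 - 48*y^2 - 100*y - 50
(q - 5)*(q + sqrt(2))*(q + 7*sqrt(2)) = q^3 - 5*q^2 + 8*sqrt(2)*q^2 - 40*sqrt(2)*q + 14*q - 70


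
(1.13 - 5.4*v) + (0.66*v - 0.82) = 0.31 - 4.74*v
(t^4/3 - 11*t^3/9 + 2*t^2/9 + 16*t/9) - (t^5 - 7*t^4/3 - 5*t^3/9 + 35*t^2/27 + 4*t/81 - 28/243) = -t^5 + 8*t^4/3 - 2*t^3/3 - 29*t^2/27 + 140*t/81 + 28/243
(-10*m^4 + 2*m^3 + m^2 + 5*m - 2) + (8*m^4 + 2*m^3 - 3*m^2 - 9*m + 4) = -2*m^4 + 4*m^3 - 2*m^2 - 4*m + 2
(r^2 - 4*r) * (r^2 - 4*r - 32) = r^4 - 8*r^3 - 16*r^2 + 128*r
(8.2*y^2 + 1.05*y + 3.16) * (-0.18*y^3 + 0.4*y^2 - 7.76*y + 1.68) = -1.476*y^5 + 3.091*y^4 - 63.7808*y^3 + 6.892*y^2 - 22.7576*y + 5.3088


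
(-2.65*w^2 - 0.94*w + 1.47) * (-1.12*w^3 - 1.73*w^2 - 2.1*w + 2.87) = 2.968*w^5 + 5.6373*w^4 + 5.5448*w^3 - 8.1746*w^2 - 5.7848*w + 4.2189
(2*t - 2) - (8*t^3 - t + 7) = -8*t^3 + 3*t - 9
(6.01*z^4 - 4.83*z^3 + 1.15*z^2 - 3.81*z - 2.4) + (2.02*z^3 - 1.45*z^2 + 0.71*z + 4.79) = 6.01*z^4 - 2.81*z^3 - 0.3*z^2 - 3.1*z + 2.39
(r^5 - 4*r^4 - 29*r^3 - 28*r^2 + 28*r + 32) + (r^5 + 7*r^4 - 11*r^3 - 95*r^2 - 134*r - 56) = 2*r^5 + 3*r^4 - 40*r^3 - 123*r^2 - 106*r - 24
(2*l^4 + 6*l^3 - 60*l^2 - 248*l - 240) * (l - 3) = 2*l^5 - 78*l^3 - 68*l^2 + 504*l + 720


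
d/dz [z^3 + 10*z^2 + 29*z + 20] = 3*z^2 + 20*z + 29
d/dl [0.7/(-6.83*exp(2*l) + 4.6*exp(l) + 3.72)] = (9.562*exp(l) - 3.22)*exp(l)/(-6.83*exp(2*l) + 4.6*exp(l) + 3.72)^2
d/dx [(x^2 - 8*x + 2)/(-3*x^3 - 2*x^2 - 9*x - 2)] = (3*x^4 - 48*x^3 - 7*x^2 + 4*x + 34)/(9*x^6 + 12*x^5 + 58*x^4 + 48*x^3 + 89*x^2 + 36*x + 4)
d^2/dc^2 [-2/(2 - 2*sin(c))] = -(sin(c) + 2)/(sin(c) - 1)^2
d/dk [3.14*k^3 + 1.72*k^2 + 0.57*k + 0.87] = 9.42*k^2 + 3.44*k + 0.57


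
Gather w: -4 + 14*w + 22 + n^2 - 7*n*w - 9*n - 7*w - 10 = n^2 - 9*n + w*(7 - 7*n) + 8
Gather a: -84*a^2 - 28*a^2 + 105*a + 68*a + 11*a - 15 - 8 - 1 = -112*a^2 + 184*a - 24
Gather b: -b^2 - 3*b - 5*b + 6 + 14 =-b^2 - 8*b + 20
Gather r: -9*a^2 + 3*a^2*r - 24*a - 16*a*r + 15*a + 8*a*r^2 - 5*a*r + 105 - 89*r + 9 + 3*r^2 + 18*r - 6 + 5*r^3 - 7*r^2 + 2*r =-9*a^2 - 9*a + 5*r^3 + r^2*(8*a - 4) + r*(3*a^2 - 21*a - 69) + 108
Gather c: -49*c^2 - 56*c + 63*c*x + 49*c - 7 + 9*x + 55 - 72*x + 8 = -49*c^2 + c*(63*x - 7) - 63*x + 56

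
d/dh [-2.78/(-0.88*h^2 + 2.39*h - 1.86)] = (6.6442 - 4.8928*h)/(0.88*h^2 - 2.39*h + 1.86)^2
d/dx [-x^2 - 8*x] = -2*x - 8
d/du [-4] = 0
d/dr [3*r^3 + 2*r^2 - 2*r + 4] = 9*r^2 + 4*r - 2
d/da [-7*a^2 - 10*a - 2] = -14*a - 10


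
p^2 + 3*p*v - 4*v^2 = (p - v)*(p + 4*v)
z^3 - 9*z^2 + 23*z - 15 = (z - 5)*(z - 3)*(z - 1)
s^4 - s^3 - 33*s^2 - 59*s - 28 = (s - 7)*(s + 1)^2*(s + 4)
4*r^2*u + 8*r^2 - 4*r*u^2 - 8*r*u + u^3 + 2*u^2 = (-2*r + u)^2*(u + 2)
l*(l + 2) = l^2 + 2*l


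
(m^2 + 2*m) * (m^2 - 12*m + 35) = m^4 - 10*m^3 + 11*m^2 + 70*m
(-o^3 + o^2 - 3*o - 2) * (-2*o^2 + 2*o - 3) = 2*o^5 - 4*o^4 + 11*o^3 - 5*o^2 + 5*o + 6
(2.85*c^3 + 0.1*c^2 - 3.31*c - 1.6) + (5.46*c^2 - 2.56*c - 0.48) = 2.85*c^3 + 5.56*c^2 - 5.87*c - 2.08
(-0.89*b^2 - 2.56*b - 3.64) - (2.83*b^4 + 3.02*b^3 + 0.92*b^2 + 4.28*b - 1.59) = -2.83*b^4 - 3.02*b^3 - 1.81*b^2 - 6.84*b - 2.05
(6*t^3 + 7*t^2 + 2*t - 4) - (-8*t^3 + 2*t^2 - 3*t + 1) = 14*t^3 + 5*t^2 + 5*t - 5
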